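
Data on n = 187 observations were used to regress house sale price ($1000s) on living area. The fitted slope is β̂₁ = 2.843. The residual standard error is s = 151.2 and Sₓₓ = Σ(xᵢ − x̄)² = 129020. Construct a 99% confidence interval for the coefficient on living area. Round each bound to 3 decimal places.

(1.747, 3.939)

SE(β̂₁) = s/√Sₓₓ = 151.2/√129020 = 0.420943.
df = n − 2 = 185.
t* = t_{0.005, 185} = 2.602665.
Margin = t* × SE = 2.602665 × 0.420943 = 1.09557.
CI: 2.843 ± 1.09557 → (1.747, 3.939).
With 99% confidence, each one-unit increase in living area is associated with a change of between 1.747 and 3.939 $1000s in house sale price.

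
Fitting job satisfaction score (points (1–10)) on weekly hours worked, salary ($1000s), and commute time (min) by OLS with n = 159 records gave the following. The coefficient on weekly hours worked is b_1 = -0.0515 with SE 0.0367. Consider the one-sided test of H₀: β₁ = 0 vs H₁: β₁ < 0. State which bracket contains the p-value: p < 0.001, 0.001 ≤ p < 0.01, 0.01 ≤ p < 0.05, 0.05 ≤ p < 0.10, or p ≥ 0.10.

0.05 ≤ p < 0.10

t = -0.0515 / 0.0367 = -1.403.
df = n − k − 1 = 159 − 3 − 1 = 155.
One-sided p = P(T_{155} < t) ≈ 0.0813.
So 0.05 ≤ p < 0.10.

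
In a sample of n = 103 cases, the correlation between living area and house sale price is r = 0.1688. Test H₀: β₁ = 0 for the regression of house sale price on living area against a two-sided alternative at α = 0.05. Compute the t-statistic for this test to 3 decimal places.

t = 1.721

t = r·√(n − 2)/√(1 − r²) = 0.1688·√101/√0.971507 = 1.721.
df = n − 2 = 101.
Two-sided p ≈ 0.0883, which is ≥ 0.05, so fail to reject H₀.
The data do not give significant evidence of a linear association between living area and house sale price.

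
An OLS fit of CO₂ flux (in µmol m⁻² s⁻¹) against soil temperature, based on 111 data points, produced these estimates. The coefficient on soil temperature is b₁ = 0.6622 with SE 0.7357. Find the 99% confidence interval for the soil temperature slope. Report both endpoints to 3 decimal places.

df = n − 2 = 111 − 2 = 109.
t* = t_{0.005, 109} = 2.621688.
Margin = t* × SE = 2.621688 × 0.7357 = 1.92878.
CI: 0.6622 ± 1.92878 → (-1.267, 2.591).
With 99% confidence, each one-unit increase in soil temperature is associated with a change of between -1.267 and 2.591 µmol m⁻² s⁻¹ in CO₂ flux.

(-1.267, 2.591)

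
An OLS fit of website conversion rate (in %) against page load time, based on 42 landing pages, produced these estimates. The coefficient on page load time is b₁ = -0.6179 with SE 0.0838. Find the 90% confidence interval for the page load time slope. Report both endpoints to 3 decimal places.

(-0.759, -0.477)

df = n − 2 = 42 − 2 = 40.
t* = t_{0.05, 40} = 1.683851.
Margin = t* × SE = 1.683851 × 0.0838 = 0.14111.
CI: -0.6179 ± 0.14111 → (-0.759, -0.477).
With 90% confidence, each one-unit increase in page load time is associated with a change of between -0.759 and -0.477 % in website conversion rate.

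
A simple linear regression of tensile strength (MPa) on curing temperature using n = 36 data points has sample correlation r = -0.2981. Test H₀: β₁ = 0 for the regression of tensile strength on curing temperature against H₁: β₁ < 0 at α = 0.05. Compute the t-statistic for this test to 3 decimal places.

t = r·√(n − 2)/√(1 − r²) = -0.2981·√34/√0.911136 = -1.821.
df = n − 2 = 34.
One-sided p ≈ 0.0387, which is < 0.05, so reject H₀.
There is evidence of a linear association between curing temperature and tensile strength.

t = -1.821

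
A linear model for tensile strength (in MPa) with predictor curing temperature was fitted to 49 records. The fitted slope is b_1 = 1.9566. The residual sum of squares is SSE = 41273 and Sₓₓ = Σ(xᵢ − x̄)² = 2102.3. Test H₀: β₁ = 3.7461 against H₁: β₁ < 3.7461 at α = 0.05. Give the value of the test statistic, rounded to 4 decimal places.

MSE = SSE/(n − 2) = 41273/47 = 878.149.
SE(b_1) = √(MSE/Sₓₓ) = √(878.149/2102.3) = 0.646304.
t = (1.9566 − 3.7461) / 0.646304 = -2.7688.
df = n − 2 = 47.
One-sided p ≈ 0.0040, which is < 0.05, so reject H₀.
There is evidence that the true slope on curing temperature is below 3.7461 MPa per unit.

t = -2.7688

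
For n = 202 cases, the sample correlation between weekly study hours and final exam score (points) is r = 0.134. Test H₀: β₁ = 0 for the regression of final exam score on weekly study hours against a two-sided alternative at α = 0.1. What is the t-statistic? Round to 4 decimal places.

t = r·√(n − 2)/√(1 − r²) = 0.134·√200/√0.982044 = 1.9123.
df = n − 2 = 200.
Two-sided p ≈ 0.0573, which is < 0.1, so reject H₀.
There is evidence of a linear association between weekly study hours and final exam score.

t = 1.9123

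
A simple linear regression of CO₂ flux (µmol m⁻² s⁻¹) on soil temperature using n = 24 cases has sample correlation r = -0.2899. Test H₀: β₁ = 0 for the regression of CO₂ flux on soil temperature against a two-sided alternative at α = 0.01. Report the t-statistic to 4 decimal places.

t = r·√(n − 2)/√(1 − r²) = -0.2899·√22/√0.915958 = -1.4208.
df = n − 2 = 22.
Two-sided p ≈ 0.1694, which is ≥ 0.01, so fail to reject H₀.
The data do not give significant evidence of a linear association between soil temperature and CO₂ flux.

t = -1.4208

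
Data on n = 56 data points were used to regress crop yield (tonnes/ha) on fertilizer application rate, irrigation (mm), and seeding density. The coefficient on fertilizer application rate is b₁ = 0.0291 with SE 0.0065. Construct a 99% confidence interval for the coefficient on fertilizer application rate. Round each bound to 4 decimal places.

df = n − k − 1 = 56 − 3 − 1 = 52.
t* = t_{0.005, 52} = 2.673734.
Margin = t* × SE = 2.673734 × 0.0065 = 0.017379.
CI: 0.0291 ± 0.017379 → (0.0117, 0.0465).
With 99% confidence, each one-unit increase in fertilizer application rate is associated with a change of between 0.0117 and 0.0465 tonnes/ha in crop yield, holding the other predictors fixed.

(0.0117, 0.0465)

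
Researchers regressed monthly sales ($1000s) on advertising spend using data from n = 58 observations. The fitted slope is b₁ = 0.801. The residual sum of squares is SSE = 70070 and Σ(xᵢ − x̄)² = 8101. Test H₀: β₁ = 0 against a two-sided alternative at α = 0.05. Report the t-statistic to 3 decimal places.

MSE = SSE/(n − 2) = 70070/56 = 1251.25.
SE(b₁) = √(MSE/Sₓₓ) = √(1251.25/8101) = 0.393009.
t = 0.801 / 0.393009 = 2.038.
df = n − 2 = 56.
Two-sided p ≈ 0.0463, which is < 0.05, so reject H₀.
There is evidence that advertising spend is associated with monthly sales.

t = 2.038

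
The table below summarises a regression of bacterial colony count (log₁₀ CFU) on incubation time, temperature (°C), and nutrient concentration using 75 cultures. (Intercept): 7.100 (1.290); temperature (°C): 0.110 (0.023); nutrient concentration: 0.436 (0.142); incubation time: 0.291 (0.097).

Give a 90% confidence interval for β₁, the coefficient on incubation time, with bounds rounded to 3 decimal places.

Read off: b = 0.291, SE = 0.097 for incubation time.
df = n − k − 1 = 75 − 3 − 1 = 71.
t* = t_{0.05, 71} = 1.6666.
Margin = t* × SE = 1.6666 × 0.097 = 0.16166.
CI: 0.291 ± 0.16166 → (0.129, 0.453).

(0.129, 0.453)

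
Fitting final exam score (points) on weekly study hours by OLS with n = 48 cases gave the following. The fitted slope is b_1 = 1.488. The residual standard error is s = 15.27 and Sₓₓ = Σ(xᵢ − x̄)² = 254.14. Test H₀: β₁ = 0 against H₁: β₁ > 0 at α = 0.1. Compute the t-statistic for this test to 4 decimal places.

SE(b_1) = s/√Sₓₓ = 15.27/√254.14 = 0.957861.
t = 1.488 / 0.957861 = 1.5535.
df = n − 2 = 46.
One-sided p ≈ 0.0636, which is < 0.1, so reject H₀.
There is evidence that the true slope on weekly study hours is positive.

t = 1.5535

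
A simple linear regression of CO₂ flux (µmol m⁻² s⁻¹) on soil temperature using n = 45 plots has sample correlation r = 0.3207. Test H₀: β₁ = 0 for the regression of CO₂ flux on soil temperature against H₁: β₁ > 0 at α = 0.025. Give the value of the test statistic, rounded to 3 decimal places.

t = r·√(n − 2)/√(1 − r²) = 0.3207·√43/√0.897152 = 2.220.
df = n − 2 = 43.
One-sided p ≈ 0.0159, which is < 0.025, so reject H₀.
There is evidence of a linear association between soil temperature and CO₂ flux.

t = 2.220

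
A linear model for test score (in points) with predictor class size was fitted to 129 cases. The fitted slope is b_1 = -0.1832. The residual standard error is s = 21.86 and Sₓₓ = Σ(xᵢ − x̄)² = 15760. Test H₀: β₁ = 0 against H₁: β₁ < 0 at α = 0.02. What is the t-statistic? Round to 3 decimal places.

t = -1.052

SE(b_1) = s/√Sₓₓ = 21.86/√15760 = 0.174129.
t = -0.1832 / 0.174129 = -1.052.
df = n − 2 = 127.
One-sided p ≈ 0.1474, which is ≥ 0.02, so fail to reject H₀.
The data do not give significant evidence that the true slope on class size is negative.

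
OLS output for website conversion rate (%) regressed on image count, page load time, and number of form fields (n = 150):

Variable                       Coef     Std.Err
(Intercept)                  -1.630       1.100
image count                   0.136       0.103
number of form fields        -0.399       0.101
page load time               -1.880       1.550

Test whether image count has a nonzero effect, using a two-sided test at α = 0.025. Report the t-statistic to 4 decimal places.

Read off: b = 0.136, SE = 0.103 for image count.
H₀: β₁ = 0 vs H₁: β₁ ≠ 0.
t = 0.136 / 0.103 = 1.3204.
df = n − k − 1 = 150 − 3 − 1 = 146.
Two-sided p ≈ 0.1888, which is ≥ 0.025, so fail to reject H₀.
The data do not give significant evidence of an association between image count and website conversion rate, after adjusting for the other predictors.

t = 1.3204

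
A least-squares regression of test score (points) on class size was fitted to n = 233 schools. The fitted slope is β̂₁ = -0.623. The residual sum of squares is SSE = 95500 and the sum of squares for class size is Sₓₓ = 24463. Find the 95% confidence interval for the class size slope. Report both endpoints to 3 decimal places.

(-0.879, -0.367)

MSE = SSE/(n − 2) = 95500/231 = 413.42.
SE(β̂₁) = √(MSE/Sₓₓ) = √(413.42/24463) = 0.129999.
df = n − 2 = 231.
t* = t_{0.025, 231} = 1.970287.
Margin = t* × SE = 1.970287 × 0.129999 = 0.25614.
CI: -0.623 ± 0.25614 → (-0.879, -0.367).
With 95% confidence, each one-unit increase in class size is associated with a change of between -0.879 and -0.367 points in test score.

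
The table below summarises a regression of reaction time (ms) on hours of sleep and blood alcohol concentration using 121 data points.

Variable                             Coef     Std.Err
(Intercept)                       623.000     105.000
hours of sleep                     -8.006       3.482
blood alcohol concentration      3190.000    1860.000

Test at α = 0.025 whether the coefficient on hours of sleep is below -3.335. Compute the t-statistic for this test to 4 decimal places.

Read off: b = -8.006, SE = 3.482 for hours of sleep.
H₀: β₁ = -3.335 vs H₁: β₁ < -3.335.
t = (-8.006 − (-3.335)) / 3.482 = -1.3415.
df = n − k − 1 = 121 − 2 − 1 = 118.
One-sided p ≈ 0.0912, which is ≥ 0.025, so fail to reject H₀.
The data do not give significant evidence that the true slope on hours of sleep is below -3.335 ms per unit, holding the other predictors fixed.

t = -1.3415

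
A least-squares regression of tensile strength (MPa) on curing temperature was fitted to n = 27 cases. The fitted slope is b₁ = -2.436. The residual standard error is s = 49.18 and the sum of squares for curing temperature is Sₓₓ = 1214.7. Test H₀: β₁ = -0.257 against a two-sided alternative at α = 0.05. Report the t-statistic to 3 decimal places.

t = -1.544

SE(b₁) = s/√Sₓₓ = 49.18/√1214.7 = 1.41109.
t = (-2.436 − (-0.257)) / 1.41109 = -1.544.
df = n − 2 = 25.
Two-sided p ≈ 0.1351, which is ≥ 0.05, so fail to reject H₀.
The data are consistent with a true slope of -0.257 MPa per unit of curing temperature.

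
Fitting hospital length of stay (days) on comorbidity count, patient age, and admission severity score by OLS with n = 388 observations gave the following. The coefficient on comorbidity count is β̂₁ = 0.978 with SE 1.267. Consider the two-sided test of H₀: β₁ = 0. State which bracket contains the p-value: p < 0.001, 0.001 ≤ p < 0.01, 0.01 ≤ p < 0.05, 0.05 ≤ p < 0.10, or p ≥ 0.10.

p ≥ 0.10

t = 0.978 / 1.267 = 0.772.
df = n − k − 1 = 388 − 3 − 1 = 384.
Two-sided p = 2·P(T_{384} > |t|) ≈ 0.4406.
So p ≥ 0.10.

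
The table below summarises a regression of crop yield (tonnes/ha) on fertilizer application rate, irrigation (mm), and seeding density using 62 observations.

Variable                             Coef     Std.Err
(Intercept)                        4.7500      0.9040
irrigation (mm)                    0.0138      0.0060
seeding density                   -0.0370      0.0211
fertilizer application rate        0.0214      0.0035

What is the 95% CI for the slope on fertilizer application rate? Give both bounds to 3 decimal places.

Read off: b = 0.0214, SE = 0.0035 for fertilizer application rate.
df = n − k − 1 = 62 − 3 − 1 = 58.
t* = t_{0.025, 58} = 2.001717.
Margin = t* × SE = 2.001717 × 0.0035 = 0.00701.
CI: 0.0214 ± 0.00701 → (0.014, 0.028).

(0.014, 0.028)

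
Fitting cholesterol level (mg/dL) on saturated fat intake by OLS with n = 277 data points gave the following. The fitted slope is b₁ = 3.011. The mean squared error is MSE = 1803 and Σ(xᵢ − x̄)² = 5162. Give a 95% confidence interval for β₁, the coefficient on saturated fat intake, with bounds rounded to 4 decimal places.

(1.8475, 4.1745)

SE(b₁) = √(MSE/Sₓₓ) = √(1803/5162) = 0.591002.
df = n − 2 = 275.
t* = t_{0.025, 275} = 1.968628.
Margin = t* × SE = 1.968628 × 0.591002 = 1.163463.
CI: 3.011 ± 1.163463 → (1.8475, 4.1745).
With 95% confidence, each one-unit increase in saturated fat intake is associated with a change of between 1.8475 and 4.1745 mg/dL in cholesterol level.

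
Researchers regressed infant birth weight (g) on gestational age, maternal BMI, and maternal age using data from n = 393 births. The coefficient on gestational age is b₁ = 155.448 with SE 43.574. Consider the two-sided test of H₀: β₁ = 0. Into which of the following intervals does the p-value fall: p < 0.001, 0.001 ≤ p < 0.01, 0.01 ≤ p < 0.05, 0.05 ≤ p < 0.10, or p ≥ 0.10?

p < 0.001

t = 155.448 / 43.574 = 3.567.
df = n − k − 1 = 393 − 3 − 1 = 389.
Two-sided p = 2·P(T_{389} > |t|) ≈ 0.0004.
So p < 0.001.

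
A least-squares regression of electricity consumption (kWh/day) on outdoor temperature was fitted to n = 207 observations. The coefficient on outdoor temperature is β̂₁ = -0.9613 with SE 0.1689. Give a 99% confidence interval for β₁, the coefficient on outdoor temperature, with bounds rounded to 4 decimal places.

df = n − 2 = 207 − 2 = 205.
t* = t_{0.005, 205} = 2.600024.
Margin = t* × SE = 2.600024 × 0.1689 = 0.439144.
CI: -0.9613 ± 0.439144 → (-1.4004, -0.5222).
With 99% confidence, each one-unit increase in outdoor temperature is associated with a change of between -1.4004 and -0.5222 kWh/day in electricity consumption.

(-1.4004, -0.5222)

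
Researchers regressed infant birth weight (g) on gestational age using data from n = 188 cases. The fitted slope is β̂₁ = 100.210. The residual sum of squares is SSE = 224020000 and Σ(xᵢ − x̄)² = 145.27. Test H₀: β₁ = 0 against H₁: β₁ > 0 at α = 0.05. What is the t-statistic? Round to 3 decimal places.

MSE = SSE/(n − 2) = 224020000/186 = 1.20441e+06.
SE(β̂₁) = √(MSE/Sₓₓ) = √(1.20441e+06/145.27) = 91.054.
t = 100.210 / 91.054 = 1.101.
df = n − 2 = 186.
One-sided p ≈ 0.1363, which is ≥ 0.05, so fail to reject H₀.
The data do not give significant evidence that the true slope on gestational age is positive.

t = 1.101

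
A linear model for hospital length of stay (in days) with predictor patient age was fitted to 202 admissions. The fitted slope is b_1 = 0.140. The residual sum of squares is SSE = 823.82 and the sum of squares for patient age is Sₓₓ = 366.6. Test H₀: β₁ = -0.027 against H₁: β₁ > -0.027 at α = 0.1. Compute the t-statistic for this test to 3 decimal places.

t = 1.575

MSE = SSE/(n − 2) = 823.82/200 = 4.1191.
SE(b_1) = √(MSE/Sₓₓ) = √(4.1191/366.6) = 0.106.
t = (0.140 − (-0.027)) / 0.106 = 1.575.
df = n − 2 = 200.
One-sided p ≈ 0.0584, which is < 0.1, so reject H₀.
There is evidence that the true slope on patient age exceeds -0.027 days per unit.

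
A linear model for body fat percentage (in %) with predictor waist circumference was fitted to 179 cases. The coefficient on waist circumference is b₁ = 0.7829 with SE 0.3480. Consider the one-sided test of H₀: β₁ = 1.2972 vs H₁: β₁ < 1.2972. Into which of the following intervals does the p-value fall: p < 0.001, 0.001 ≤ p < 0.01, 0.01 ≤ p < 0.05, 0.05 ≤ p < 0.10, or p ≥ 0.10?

t = (0.7829 − 1.2972) / 0.3480 = -1.478.
df = n − 2 = 179 − 2 = 177.
One-sided p = P(T_{177} < t) ≈ 0.0706.
So 0.05 ≤ p < 0.10.

0.05 ≤ p < 0.10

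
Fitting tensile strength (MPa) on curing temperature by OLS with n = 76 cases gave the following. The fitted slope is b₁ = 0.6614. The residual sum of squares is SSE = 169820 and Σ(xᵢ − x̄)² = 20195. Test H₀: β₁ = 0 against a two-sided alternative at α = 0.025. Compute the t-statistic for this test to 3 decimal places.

t = 1.962

MSE = SSE/(n − 2) = 169820/74 = 2294.86.
SE(b₁) = √(MSE/Sₓₓ) = √(2294.86/20195) = 0.337098.
t = 0.6614 / 0.337098 = 1.962.
df = n − 2 = 74.
Two-sided p ≈ 0.0535, which is ≥ 0.025, so fail to reject H₀.
The data do not give significant evidence of an association between curing temperature and tensile strength.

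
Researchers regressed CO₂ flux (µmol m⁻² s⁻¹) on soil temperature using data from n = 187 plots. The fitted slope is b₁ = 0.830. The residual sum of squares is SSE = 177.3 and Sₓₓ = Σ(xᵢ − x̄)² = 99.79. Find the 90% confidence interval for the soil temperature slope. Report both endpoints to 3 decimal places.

MSE = SSE/(n − 2) = 177.3/185 = 0.958378.
SE(b₁) = √(MSE/Sₓₓ) = √(0.958378/99.79) = 0.0979998.
df = n − 2 = 185.
t* = t_{0.05, 185} = 1.653132.
Margin = t* × SE = 1.653132 × 0.0979998 = 0.16201.
CI: 0.830 ± 0.16201 → (0.668, 0.992).
With 90% confidence, each one-unit increase in soil temperature is associated with a change of between 0.668 and 0.992 µmol m⁻² s⁻¹ in CO₂ flux.

(0.668, 0.992)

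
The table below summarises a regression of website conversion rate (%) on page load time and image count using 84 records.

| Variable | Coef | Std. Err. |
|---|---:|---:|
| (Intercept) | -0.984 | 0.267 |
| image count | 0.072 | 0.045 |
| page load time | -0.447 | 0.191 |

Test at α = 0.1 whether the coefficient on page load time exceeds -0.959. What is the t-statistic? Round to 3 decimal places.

t = 2.681

Read off: b = -0.447, SE = 0.191 for page load time.
H₀: β₁ = -0.959 vs H₁: β₁ > -0.959.
t = (-0.447 − (-0.959)) / 0.191 = 2.681.
df = n − k − 1 = 84 − 2 − 1 = 81.
One-sided p ≈ 0.0045, which is < 0.1, so reject H₀.
There is evidence that the true slope on page load time exceeds -0.959 % per unit, holding the other predictors fixed.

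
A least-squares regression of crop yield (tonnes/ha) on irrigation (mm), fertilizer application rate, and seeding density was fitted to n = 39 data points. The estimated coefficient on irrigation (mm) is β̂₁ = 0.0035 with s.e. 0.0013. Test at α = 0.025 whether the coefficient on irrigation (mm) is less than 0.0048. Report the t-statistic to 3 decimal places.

H₀: β₁ = 0.0048 vs H₁: β₁ < 0.0048.
t = (β̂₁ − β₁⁰)/SE = (0.0035 − 0.0048) / 0.0013 = -1.000.
df = n − k − 1 = 39 − 3 − 1 = 35.
One-sided p ≈ 0.1621, which is ≥ 0.025, so fail to reject H₀.
The data do not give significant evidence that the true slope on irrigation (mm) is below 0.0048 tonnes/ha per unit, holding the other predictors fixed.

t = -1.000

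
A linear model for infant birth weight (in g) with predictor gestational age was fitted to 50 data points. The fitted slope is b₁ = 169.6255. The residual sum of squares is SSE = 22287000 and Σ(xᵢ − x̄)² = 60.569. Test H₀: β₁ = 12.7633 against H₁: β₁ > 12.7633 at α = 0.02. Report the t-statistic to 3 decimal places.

t = 1.792

MSE = SSE/(n − 2) = 22287000/48 = 464312.
SE(b₁) = √(MSE/Sₓₓ) = √(464312/60.569) = 87.5548.
t = (169.6255 − 12.7633) / 87.5548 = 1.792.
df = n − 2 = 48.
One-sided p ≈ 0.0398, which is ≥ 0.02, so fail to reject H₀.
The data do not give significant evidence that the true slope on gestational age exceeds 12.7633 g per unit.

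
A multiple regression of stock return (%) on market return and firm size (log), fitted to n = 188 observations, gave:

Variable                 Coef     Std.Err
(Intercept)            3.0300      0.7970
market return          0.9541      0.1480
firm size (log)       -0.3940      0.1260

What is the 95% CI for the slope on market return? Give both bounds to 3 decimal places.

Read off: b = 0.9541, SE = 0.1480 for market return.
df = n − k − 1 = 188 − 2 − 1 = 185.
t* = t_{0.025, 185} = 1.97287.
Margin = t* × SE = 1.97287 × 0.1480 = 0.29198.
CI: 0.9541 ± 0.29198 → (0.662, 1.246).

(0.662, 1.246)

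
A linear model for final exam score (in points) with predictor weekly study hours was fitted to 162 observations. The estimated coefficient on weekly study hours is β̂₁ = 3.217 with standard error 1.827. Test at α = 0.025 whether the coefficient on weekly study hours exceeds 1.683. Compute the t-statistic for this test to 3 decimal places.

H₀: β₁ = 1.683 vs H₁: β₁ > 1.683.
t = (β̂₁ − β₁⁰)/SE = (3.217 − 1.683) / 1.827 = 0.840.
df = n − 2 = 162 − 2 = 160.
One-sided p ≈ 0.2012, which is ≥ 0.025, so fail to reject H₀.
The data do not give significant evidence that the true slope on weekly study hours exceeds 1.683 points per unit.

t = 0.840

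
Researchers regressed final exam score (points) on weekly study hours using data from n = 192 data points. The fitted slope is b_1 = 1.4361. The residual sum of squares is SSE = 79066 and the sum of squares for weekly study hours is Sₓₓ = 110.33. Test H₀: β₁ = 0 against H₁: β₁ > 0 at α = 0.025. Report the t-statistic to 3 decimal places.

MSE = SSE/(n − 2) = 79066/190 = 416.137.
SE(b_1) = √(MSE/Sₓₓ) = √(416.137/110.33) = 1.9421.
t = 1.4361 / 1.9421 = 0.739.
df = n − 2 = 190.
One-sided p ≈ 0.2303, which is ≥ 0.025, so fail to reject H₀.
The data do not give significant evidence that the true slope on weekly study hours is positive.

t = 0.739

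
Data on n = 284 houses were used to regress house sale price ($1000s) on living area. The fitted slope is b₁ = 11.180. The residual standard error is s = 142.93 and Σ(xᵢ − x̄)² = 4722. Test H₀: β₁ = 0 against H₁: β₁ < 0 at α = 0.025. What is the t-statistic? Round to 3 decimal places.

t = 5.375

SE(b₁) = s/√Sₓₓ = 142.93/√4722 = 2.07999.
t = 11.180 / 2.07999 = 5.375.
df = n − 2 = 282.
One-sided p ≈ 1.0000, which is ≥ 0.025, so fail to reject H₀.
The data do not give significant evidence that the true slope on living area is negative.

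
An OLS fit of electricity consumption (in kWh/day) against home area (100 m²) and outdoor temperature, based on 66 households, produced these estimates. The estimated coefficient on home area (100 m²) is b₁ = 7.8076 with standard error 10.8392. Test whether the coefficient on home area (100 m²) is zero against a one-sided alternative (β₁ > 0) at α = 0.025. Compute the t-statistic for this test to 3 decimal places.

H₀: β₁ = 0 vs H₁: β₁ > 0.
t = (b₁ − β₁⁰)/SE = 7.8076 / 10.8392 = 0.720.
df = n − k − 1 = 66 − 2 − 1 = 63.
One-sided p ≈ 0.2370, which is ≥ 0.025, so fail to reject H₀.
The data do not give significant evidence that the true slope on home area (100 m²) is positive, holding the other predictors fixed.

t = 0.720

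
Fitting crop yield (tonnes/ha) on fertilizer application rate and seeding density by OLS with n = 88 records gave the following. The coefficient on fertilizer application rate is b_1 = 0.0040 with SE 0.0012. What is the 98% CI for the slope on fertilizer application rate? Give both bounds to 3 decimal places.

(0.001, 0.007)

df = n − k − 1 = 88 − 2 − 1 = 85.
t* = t_{0.01, 85} = 2.371022.
Margin = t* × SE = 2.371022 × 0.0012 = 0.00285.
CI: 0.0040 ± 0.00285 → (0.001, 0.007).
With 98% confidence, each one-unit increase in fertilizer application rate is associated with a change of between 0.001 and 0.007 tonnes/ha in crop yield, holding the other predictors fixed.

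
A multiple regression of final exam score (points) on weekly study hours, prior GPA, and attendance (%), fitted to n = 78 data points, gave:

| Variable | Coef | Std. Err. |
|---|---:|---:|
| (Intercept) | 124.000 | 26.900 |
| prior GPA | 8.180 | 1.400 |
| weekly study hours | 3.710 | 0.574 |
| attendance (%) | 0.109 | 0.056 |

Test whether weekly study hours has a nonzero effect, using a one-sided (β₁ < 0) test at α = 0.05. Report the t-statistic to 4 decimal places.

t = 6.4634

Read off: b = 3.710, SE = 0.574 for weekly study hours.
H₀: β₁ = 0 vs H₁: β₁ < 0.
t = 3.710 / 0.574 = 6.4634.
df = n − k − 1 = 78 − 3 − 1 = 74.
One-sided p ≈ 1.0000, which is ≥ 0.05, so fail to reject H₀.
The data do not give significant evidence that the true slope on weekly study hours is negative, holding the other predictors fixed.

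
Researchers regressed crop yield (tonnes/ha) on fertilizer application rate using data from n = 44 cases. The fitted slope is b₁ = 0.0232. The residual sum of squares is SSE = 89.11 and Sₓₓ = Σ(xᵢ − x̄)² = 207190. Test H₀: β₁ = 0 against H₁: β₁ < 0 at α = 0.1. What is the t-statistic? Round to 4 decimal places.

MSE = SSE/(n − 2) = 89.11/42 = 2.12167.
SE(b₁) = √(MSE/Sₓₓ) = √(2.12167/207190) = 0.00320003.
t = 0.0232 / 0.00320003 = 7.2499.
df = n − 2 = 42.
One-sided p ≈ 1.0000, which is ≥ 0.1, so fail to reject H₀.
The data do not give significant evidence that the true slope on fertilizer application rate is negative.

t = 7.2499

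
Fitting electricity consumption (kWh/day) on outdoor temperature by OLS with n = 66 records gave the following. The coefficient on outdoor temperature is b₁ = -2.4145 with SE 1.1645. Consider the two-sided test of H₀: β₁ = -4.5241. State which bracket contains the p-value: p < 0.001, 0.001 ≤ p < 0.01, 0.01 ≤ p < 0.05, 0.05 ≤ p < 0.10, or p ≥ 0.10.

t = (-2.4145 − (-4.5241)) / 1.1645 = 1.812.
df = n − 2 = 66 − 2 = 64.
Two-sided p = 2·P(T_{64} > |t|) ≈ 0.0747.
So 0.05 ≤ p < 0.10.

0.05 ≤ p < 0.10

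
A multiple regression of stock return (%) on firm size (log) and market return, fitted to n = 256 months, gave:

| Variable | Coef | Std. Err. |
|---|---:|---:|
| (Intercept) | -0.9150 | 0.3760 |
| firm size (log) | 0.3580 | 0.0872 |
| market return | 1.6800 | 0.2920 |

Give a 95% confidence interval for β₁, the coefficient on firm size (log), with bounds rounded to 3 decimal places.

(0.186, 0.530)

Read off: b = 0.3580, SE = 0.0872 for firm size (log).
df = n − k − 1 = 256 − 2 − 1 = 253.
t* = t_{0.025, 253} = 1.969385.
Margin = t* × SE = 1.969385 × 0.0872 = 0.17173.
CI: 0.3580 ± 0.17173 → (0.186, 0.530).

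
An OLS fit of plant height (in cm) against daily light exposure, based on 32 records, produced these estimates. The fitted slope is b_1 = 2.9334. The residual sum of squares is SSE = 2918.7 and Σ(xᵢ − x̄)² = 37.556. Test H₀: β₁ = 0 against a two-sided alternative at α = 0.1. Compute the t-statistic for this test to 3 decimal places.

t = 1.823

MSE = SSE/(n − 2) = 2918.7/30 = 97.29.
SE(b_1) = √(MSE/Sₓₓ) = √(97.29/37.556) = 1.60951.
t = 2.9334 / 1.60951 = 1.823.
df = n − 2 = 30.
Two-sided p ≈ 0.0784, which is < 0.1, so reject H₀.
There is evidence that daily light exposure is associated with plant height.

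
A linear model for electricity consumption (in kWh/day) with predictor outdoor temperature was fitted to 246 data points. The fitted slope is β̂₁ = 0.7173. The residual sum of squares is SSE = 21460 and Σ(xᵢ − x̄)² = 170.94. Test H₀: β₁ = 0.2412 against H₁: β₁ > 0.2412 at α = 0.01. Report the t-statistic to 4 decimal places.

MSE = SSE/(n − 2) = 21460/244 = 87.9508.
SE(β̂₁) = √(MSE/Sₓₓ) = √(87.9508/170.94) = 0.717295.
t = (0.7173 − 0.2412) / 0.717295 = 0.6637.
df = n − 2 = 244.
One-sided p ≈ 0.2537, which is ≥ 0.01, so fail to reject H₀.
The data do not give significant evidence that the true slope on outdoor temperature exceeds 0.2412 kWh/day per unit.

t = 0.6637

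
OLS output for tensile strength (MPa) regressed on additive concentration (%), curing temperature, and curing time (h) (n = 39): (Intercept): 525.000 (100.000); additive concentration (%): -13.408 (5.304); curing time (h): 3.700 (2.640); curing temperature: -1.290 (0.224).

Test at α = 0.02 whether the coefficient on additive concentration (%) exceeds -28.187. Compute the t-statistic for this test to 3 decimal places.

Read off: b = -13.408, SE = 5.304 for additive concentration (%).
H₀: β₁ = -28.187 vs H₁: β₁ > -28.187.
t = (-13.408 − (-28.187)) / 5.304 = 2.786.
df = n − k − 1 = 39 − 3 − 1 = 35.
One-sided p ≈ 0.0043, which is < 0.02, so reject H₀.
There is evidence that the true slope on additive concentration (%) exceeds -28.187 MPa per unit, holding the other predictors fixed.

t = 2.786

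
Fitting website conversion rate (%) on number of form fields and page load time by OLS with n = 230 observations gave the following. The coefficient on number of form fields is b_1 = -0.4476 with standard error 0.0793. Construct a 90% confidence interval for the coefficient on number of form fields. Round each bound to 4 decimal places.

df = n − k − 1 = 230 − 2 − 1 = 227.
t* = t_{0.05, 227} = 1.651594.
Margin = t* × SE = 1.651594 × 0.0793 = 0.130971.
CI: -0.4476 ± 0.130971 → (-0.5786, -0.3166).
With 90% confidence, each one-unit increase in number of form fields is associated with a change of between -0.5786 and -0.3166 % in website conversion rate, holding the other predictors fixed.

(-0.5786, -0.3166)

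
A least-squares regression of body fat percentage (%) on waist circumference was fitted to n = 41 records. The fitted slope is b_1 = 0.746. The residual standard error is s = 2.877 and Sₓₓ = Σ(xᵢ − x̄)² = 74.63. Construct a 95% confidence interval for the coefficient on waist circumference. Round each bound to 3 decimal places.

SE(b_1) = s/√Sₓₓ = 2.877/√74.63 = 0.33303.
df = n − 2 = 39.
t* = t_{0.025, 39} = 2.022691.
Margin = t* × SE = 2.022691 × 0.33303 = 0.67362.
CI: 0.746 ± 0.67362 → (0.072, 1.420).
With 95% confidence, each one-unit increase in waist circumference is associated with a change of between 0.072 and 1.420 % in body fat percentage.

(0.072, 1.420)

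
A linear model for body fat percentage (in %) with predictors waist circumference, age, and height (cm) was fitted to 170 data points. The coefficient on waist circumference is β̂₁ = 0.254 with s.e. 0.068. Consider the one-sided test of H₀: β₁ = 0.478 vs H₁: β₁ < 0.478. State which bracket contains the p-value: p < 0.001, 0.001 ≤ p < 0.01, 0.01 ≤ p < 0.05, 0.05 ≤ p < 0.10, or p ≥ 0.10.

p < 0.001

t = (0.254 − 0.478) / 0.068 = -3.294.
df = n − k − 1 = 170 − 3 − 1 = 166.
One-sided p = P(T_{166} < t) ≈ 0.0006.
So p < 0.001.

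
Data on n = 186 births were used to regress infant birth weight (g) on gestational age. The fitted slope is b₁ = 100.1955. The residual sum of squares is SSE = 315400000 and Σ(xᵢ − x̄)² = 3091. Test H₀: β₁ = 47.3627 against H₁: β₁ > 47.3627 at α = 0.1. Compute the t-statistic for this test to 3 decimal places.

MSE = SSE/(n − 2) = 315400000/184 = 1.71413e+06.
SE(b₁) = √(MSE/Sₓₓ) = √(1.71413e+06/3091) = 23.549.
t = (100.1955 − 47.3627) / 23.549 = 2.244.
df = n − 2 = 184.
One-sided p ≈ 0.0130, which is < 0.1, so reject H₀.
There is evidence that the true slope on gestational age exceeds 47.3627 g per unit.

t = 2.244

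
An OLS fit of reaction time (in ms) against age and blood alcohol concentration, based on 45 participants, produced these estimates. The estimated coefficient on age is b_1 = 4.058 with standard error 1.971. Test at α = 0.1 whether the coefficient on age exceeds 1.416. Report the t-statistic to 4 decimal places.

H₀: β₁ = 1.416 vs H₁: β₁ > 1.416.
t = (b_1 − β₁⁰)/SE = (4.058 − 1.416) / 1.971 = 1.3404.
df = n − k − 1 = 45 − 2 − 1 = 42.
One-sided p ≈ 0.0937, which is < 0.1, so reject H₀.
There is evidence that the true slope on age exceeds 1.416 ms per unit, holding the other predictors fixed.

t = 1.3404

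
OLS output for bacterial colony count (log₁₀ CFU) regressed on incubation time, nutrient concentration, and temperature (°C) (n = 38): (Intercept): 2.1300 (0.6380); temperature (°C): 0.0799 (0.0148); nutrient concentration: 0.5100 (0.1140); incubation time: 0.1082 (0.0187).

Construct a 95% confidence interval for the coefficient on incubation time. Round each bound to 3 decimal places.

(0.070, 0.146)

Read off: b = 0.1082, SE = 0.0187 for incubation time.
df = n − k − 1 = 38 − 3 − 1 = 34.
t* = t_{0.025, 34} = 2.032245.
Margin = t* × SE = 2.032245 × 0.0187 = 0.03800.
CI: 0.1082 ± 0.03800 → (0.070, 0.146).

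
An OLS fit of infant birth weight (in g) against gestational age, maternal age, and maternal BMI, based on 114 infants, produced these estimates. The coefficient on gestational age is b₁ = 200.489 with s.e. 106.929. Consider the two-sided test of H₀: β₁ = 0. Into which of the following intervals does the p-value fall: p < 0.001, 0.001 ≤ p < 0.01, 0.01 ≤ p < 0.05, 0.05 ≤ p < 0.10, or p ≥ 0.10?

0.05 ≤ p < 0.10

t = 200.489 / 106.929 = 1.875.
df = n − k − 1 = 114 − 3 − 1 = 110.
Two-sided p = 2·P(T_{110} > |t|) ≈ 0.0634.
So 0.05 ≤ p < 0.10.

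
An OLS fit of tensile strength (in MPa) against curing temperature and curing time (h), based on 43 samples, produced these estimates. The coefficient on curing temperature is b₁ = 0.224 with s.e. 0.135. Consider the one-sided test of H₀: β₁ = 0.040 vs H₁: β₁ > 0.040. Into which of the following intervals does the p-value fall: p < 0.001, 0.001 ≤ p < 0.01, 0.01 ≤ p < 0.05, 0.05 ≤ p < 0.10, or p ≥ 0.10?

t = (0.224 − 0.040) / 0.135 = 1.363.
df = n − k − 1 = 43 − 2 − 1 = 40.
One-sided p = P(T_{40} > t) ≈ 0.0903.
So 0.05 ≤ p < 0.10.

0.05 ≤ p < 0.10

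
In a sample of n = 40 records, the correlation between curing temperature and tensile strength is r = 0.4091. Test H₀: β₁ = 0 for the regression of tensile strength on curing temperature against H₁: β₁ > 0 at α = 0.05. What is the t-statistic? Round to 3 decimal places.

t = 2.764

t = r·√(n − 2)/√(1 − r²) = 0.4091·√38/√0.832637 = 2.764.
df = n − 2 = 38.
One-sided p ≈ 0.0044, which is < 0.05, so reject H₀.
There is evidence of a linear association between curing temperature and tensile strength.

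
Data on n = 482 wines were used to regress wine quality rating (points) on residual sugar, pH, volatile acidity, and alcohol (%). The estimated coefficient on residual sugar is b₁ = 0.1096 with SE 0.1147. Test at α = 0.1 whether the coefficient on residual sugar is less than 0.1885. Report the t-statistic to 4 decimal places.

t = -0.6879

H₀: β₁ = 0.1885 vs H₁: β₁ < 0.1885.
t = (b₁ − β₁⁰)/SE = (0.1096 − 0.1885) / 0.1147 = -0.6879.
df = n − k − 1 = 482 − 4 − 1 = 477.
One-sided p ≈ 0.2459, which is ≥ 0.1, so fail to reject H₀.
The data do not give significant evidence that the true slope on residual sugar is below 0.1885 points per unit, holding the other predictors fixed.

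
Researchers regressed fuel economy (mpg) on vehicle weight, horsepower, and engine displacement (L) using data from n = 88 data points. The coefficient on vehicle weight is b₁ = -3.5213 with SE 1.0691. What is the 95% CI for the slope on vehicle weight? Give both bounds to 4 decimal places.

df = n − k − 1 = 88 − 3 − 1 = 84.
t* = t_{0.025, 84} = 1.98861.
Margin = t* × SE = 1.98861 × 1.0691 = 2.126023.
CI: -3.5213 ± 2.126023 → (-5.6473, -1.3953).
With 95% confidence, each one-unit increase in vehicle weight is associated with a change of between -5.6473 and -1.3953 mpg in fuel economy, holding the other predictors fixed.

(-5.6473, -1.3953)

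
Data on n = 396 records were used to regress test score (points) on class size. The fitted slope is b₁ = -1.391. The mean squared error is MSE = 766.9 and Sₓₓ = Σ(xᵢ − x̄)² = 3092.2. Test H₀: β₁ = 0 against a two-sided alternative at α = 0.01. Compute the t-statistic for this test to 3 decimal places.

t = -2.793

SE(b₁) = √(MSE/Sₓₓ) = √(766.9/3092.2) = 0.498007.
t = -1.391 / 0.498007 = -2.793.
df = n − 2 = 394.
Two-sided p ≈ 0.0055, which is < 0.01, so reject H₀.
There is evidence that class size is associated with test score.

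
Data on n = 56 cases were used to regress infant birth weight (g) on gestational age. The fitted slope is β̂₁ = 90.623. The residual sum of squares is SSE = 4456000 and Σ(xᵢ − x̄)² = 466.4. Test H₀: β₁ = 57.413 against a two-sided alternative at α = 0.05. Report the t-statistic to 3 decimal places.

MSE = SSE/(n − 2) = 4456000/54 = 82518.5.
SE(β̂₁) = √(MSE/Sₓₓ) = √(82518.5/466.4) = 13.3014.
t = (90.623 − 57.413) / 13.3014 = 2.497.
df = n − 2 = 54.
Two-sided p ≈ 0.0156, which is < 0.05, so reject H₀.
There is evidence that the true slope on gestational age differs from 57.413 g per unit.

t = 2.497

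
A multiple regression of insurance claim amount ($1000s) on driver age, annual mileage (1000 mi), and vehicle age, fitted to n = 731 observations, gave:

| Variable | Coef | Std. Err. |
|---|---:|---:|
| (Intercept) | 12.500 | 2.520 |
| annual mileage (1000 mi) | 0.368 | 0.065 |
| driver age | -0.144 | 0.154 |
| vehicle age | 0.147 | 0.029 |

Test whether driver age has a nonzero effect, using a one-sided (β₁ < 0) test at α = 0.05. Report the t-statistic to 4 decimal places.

t = -0.9351

Read off: b = -0.144, SE = 0.154 for driver age.
H₀: β₁ = 0 vs H₁: β₁ < 0.
t = -0.144 / 0.154 = -0.9351.
df = n − k − 1 = 731 − 3 − 1 = 727.
One-sided p ≈ 0.1750, which is ≥ 0.05, so fail to reject H₀.
The data do not give significant evidence that the true slope on driver age is negative, holding the other predictors fixed.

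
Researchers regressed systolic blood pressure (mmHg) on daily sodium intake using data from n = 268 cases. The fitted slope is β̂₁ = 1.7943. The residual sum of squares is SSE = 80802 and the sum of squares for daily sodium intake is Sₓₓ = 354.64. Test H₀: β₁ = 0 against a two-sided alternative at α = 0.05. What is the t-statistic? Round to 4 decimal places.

MSE = SSE/(n − 2) = 80802/266 = 303.767.
SE(β̂₁) = √(MSE/Sₓₓ) = √(303.767/354.64) = 0.9255.
t = 1.7943 / 0.9255 = 1.9387.
df = n − 2 = 266.
Two-sided p ≈ 0.0536, which is ≥ 0.05, so fail to reject H₀.
The data do not give significant evidence of an association between daily sodium intake and systolic blood pressure.

t = 1.9387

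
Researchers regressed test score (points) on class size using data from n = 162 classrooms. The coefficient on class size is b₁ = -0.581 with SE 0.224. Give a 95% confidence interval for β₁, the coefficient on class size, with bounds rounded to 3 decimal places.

df = n − 2 = 162 − 2 = 160.
t* = t_{0.025, 160} = 1.974902.
Margin = t* × SE = 1.974902 × 0.224 = 0.44238.
CI: -0.581 ± 0.44238 → (-1.023, -0.139).
With 95% confidence, each one-unit increase in class size is associated with a change of between -1.023 and -0.139 points in test score.

(-1.023, -0.139)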